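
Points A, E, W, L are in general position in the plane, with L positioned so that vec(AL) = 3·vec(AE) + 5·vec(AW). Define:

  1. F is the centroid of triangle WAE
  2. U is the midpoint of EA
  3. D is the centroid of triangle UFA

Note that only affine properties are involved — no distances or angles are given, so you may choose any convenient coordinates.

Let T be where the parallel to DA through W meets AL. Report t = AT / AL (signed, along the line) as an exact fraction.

Work in coordinates with A = (0, 0), E = (1, 0), W = (0, 1), L = (3, 5).
1. F is the centroid of triangle WAE ⇒ F = (1/3, 1/3)
2. U is the midpoint of EA ⇒ U = (1/2, 0)
3. D is the centroid of triangle UFA ⇒ D = (5/18, 1/9)
through W parallel to DA: direction (-5/18, -1/9); meets AL at T = (15/19, 25/19)
T = A + t·(L−A) with t = 5/19

t = 5/19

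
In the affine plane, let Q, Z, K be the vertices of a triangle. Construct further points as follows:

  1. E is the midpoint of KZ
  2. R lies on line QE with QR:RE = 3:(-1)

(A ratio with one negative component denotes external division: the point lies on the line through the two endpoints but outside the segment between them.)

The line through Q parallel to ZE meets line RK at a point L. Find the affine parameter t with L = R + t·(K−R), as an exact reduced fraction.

t = 3

Assign Q = (0, 0), Z = (1, 0), K = (0, 1) — the answer is frame-independent, so this choice is without loss of generality.
1. E is the midpoint of KZ ⇒ E = (1/2, 1/2)
2. R lies on line QE with QR:RE = 3:(-1) ⇒ R = (3/4, 3/4)
through Q parallel to ZE: direction (-1/2, 1/2); meets RK at L = (-3/2, 3/2)
L = R + t·(K−R) with t = 3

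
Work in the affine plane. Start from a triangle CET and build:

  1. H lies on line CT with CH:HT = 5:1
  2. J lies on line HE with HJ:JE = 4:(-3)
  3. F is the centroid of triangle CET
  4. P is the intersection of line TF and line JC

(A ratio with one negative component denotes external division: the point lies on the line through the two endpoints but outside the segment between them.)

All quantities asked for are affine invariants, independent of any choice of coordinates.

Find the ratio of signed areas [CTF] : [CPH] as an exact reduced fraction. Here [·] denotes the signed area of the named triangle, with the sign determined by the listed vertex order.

[CTF]:[CPH] = -11/20

Choose coordinates C = (0, 0), E = (1, 0), T = (0, 1).
1. H lies on line CT with CH:HT = 5:1 ⇒ H = (0, 5/6)
2. J lies on line HE with HJ:JE = 4:(-3) ⇒ J = (4, -5/2)
3. F is the centroid of triangle CET ⇒ F = (1/3, 1/3)
4. P is the intersection of line TF and line JC ⇒ P = (8/11, -5/11)
2·[CTF] = -1/3, 2·[CPH] = 20/33
[CTF]:[CPH] = -1/3:20/33 = -11/20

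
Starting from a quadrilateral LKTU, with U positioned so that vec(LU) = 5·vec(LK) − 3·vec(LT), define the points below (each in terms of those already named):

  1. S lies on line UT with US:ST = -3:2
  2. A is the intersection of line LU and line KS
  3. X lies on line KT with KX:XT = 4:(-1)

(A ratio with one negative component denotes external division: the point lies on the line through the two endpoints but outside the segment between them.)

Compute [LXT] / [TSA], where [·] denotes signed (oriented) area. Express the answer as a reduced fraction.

[LXT]:[TSA] = -2/15

Assign L = (0, 0), K = (1, 0), T = (0, 1), U = (5, -3) — the answer is frame-independent, so this choice is without loss of generality.
1. S lies on line UT with US:ST = -3:2 ⇒ S = (-10, 9)
2. A is the intersection of line LU and line KS ⇒ A = (15/4, -9/4)
3. X lies on line KT with KX:XT = 4:(-1) ⇒ X = (-1/3, 4/3)
2·[LXT] = -1/3, 2·[TSA] = 5/2
[LXT]:[TSA] = -1/3:5/2 = -2/15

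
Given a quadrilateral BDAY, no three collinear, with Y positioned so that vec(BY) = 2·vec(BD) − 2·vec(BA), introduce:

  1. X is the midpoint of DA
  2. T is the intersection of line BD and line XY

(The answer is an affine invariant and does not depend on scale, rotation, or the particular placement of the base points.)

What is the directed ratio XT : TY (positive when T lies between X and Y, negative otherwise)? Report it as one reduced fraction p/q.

XT:TY = 1/4

Choose coordinates B = (0, 0), D = (1, 0), A = (0, 1), Y = (2, -2).
1. X is the midpoint of DA ⇒ X = (1/2, 1/2)
2. T is the intersection of line BD and line XY ⇒ T = (4/5, 0)
T = X + t·(Y−X) with t = 1/5, so XT:TY = t:(1−t) = 1/5:4/5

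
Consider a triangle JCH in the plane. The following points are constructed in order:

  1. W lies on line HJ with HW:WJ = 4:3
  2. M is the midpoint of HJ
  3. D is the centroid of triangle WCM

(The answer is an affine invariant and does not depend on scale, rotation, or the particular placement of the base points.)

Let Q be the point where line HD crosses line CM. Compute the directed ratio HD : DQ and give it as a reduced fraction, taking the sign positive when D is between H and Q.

Choose coordinates J = (0, 0), C = (1, 0), H = (0, 1).
1. W lies on line HJ with HW:WJ = 4:3 ⇒ W = (0, 3/7)
2. M is the midpoint of HJ ⇒ M = (0, 1/2)
3. D is the centroid of triangle WCM ⇒ D = (1/3, 13/42)
line HD meets CM at Q = (7/22, 15/44)
D = H + t·(Q−H) with t = 22/21, so HD:DQ = 22/21:-1/21

HD:DQ = -22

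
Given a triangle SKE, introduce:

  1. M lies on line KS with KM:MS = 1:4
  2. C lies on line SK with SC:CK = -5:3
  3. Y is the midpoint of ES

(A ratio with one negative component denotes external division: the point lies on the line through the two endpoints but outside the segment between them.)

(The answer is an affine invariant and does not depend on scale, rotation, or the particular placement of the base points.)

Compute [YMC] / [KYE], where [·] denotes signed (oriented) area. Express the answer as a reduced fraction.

[YMC]:[KYE] = -17/10

Set S = (0, 0), K = (1, 0), E = (0, 1); any affine frame gives the same invariant.
1. M lies on line KS with KM:MS = 1:4 ⇒ M = (4/5, 0)
2. C lies on line SK with SC:CK = -5:3 ⇒ C = (5/2, 0)
3. Y is the midpoint of ES ⇒ Y = (0, 1/2)
2·[YMC] = 17/20, 2·[KYE] = -1/2
[YMC]:[KYE] = 17/20:-1/2 = -17/10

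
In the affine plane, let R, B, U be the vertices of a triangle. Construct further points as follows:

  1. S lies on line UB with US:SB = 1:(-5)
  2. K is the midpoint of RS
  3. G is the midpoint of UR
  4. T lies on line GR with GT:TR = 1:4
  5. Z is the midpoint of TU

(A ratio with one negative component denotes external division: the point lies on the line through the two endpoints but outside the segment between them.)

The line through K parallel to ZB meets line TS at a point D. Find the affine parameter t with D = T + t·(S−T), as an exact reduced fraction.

Assign R = (0, 0), B = (1, 0), U = (0, 1) — the answer is frame-independent, so this choice is without loss of generality.
1. S lies on line UB with US:SB = 1:(-5) ⇒ S = (-1/4, 5/4)
2. K is the midpoint of RS ⇒ K = (-1/8, 5/8)
3. G is the midpoint of UR ⇒ G = (0, 1/2)
4. T lies on line GR with GT:TR = 1:4 ⇒ T = (0, 2/5)
5. Z is the midpoint of TU ⇒ Z = (0, 7/10)
through K parallel to ZB: direction (1, -7/10); meets TS at D = (-11/216, 619/1080)
D = T + t·(S−T) with t = 11/54

t = 11/54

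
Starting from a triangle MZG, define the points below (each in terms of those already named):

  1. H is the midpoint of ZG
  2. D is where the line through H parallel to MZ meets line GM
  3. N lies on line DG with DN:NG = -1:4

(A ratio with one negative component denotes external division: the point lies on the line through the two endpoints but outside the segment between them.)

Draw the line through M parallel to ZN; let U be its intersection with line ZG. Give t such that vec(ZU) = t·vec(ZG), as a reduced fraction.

t = -1/2

Choose coordinates M = (0, 0), Z = (1, 0), G = (0, 1).
1. H is the midpoint of ZG ⇒ H = (1/2, 1/2)
2. D is where the line through H parallel to MZ meets line GM ⇒ D = (0, 1/2)
3. N lies on line DG with DN:NG = -1:4 ⇒ N = (0, 1/3)
through M parallel to ZN: direction (-1, 1/3); meets ZG at U = (3/2, -1/2)
U = Z + t·(G−Z) with t = -1/2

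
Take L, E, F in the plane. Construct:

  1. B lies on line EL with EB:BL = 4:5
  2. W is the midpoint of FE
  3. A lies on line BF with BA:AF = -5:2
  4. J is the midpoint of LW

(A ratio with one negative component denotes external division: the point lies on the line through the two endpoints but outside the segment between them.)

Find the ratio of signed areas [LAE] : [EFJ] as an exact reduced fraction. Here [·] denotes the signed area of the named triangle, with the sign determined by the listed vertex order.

Work in coordinates with L = (0, 0), E = (1, 0), F = (0, 1).
1. B lies on line EL with EB:BL = 4:5 ⇒ B = (5/9, 0)
2. W is the midpoint of FE ⇒ W = (1/2, 1/2)
3. A lies on line BF with BA:AF = -5:2 ⇒ A = (-10/27, 5/3)
4. J is the midpoint of LW ⇒ J = (1/4, 1/4)
2·[LAE] = -5/3, 2·[EFJ] = 1/2
[LAE]:[EFJ] = -5/3:1/2 = -10/3

[LAE]:[EFJ] = -10/3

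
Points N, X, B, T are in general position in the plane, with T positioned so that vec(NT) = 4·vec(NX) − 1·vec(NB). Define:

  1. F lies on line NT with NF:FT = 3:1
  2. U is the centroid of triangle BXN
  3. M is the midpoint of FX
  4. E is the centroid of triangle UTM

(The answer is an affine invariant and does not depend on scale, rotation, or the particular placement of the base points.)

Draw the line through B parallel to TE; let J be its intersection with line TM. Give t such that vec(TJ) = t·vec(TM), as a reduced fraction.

Work in coordinates with N = (0, 0), X = (1, 0), B = (0, 1), T = (4, -1).
1. F lies on line NT with NF:FT = 3:1 ⇒ F = (3, -3/4)
2. U is the centroid of triangle BXN ⇒ U = (1/3, 1/3)
3. M is the midpoint of FX ⇒ M = (2, -3/8)
4. E is the centroid of triangle UTM ⇒ E = (19/9, -25/72)
through B parallel to TE: direction (-17/9, 47/72); meets TM at J = (68/3, -41/6)
J = T + t·(M−T) with t = -28/3

t = -28/3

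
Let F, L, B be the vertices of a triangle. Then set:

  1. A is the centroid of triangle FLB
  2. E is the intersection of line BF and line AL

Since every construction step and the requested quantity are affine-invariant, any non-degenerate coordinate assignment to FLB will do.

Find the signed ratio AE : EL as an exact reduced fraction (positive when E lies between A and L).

AE:EL = -1/3

Choose coordinates F = (0, 0), L = (1, 0), B = (0, 1).
1. A is the centroid of triangle FLB ⇒ A = (1/3, 1/3)
2. E is the intersection of line BF and line AL ⇒ E = (0, 1/2)
E = A + t·(L−A) with t = -1/2, so AE:EL = t:(1−t) = -1/2:3/2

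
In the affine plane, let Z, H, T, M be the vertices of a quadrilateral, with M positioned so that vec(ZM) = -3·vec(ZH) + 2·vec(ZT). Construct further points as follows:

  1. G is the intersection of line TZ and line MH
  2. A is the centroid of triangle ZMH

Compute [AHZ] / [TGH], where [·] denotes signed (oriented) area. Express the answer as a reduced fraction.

[AHZ]:[TGH] = -4/3

Set Z = (0, 0), H = (1, 0), T = (0, 1), M = (-3, 2); any affine frame gives the same invariant.
1. G is the intersection of line TZ and line MH ⇒ G = (0, 1/2)
2. A is the centroid of triangle ZMH ⇒ A = (-2/3, 2/3)
2·[AHZ] = -2/3, 2·[TGH] = 1/2
[AHZ]:[TGH] = -2/3:1/2 = -4/3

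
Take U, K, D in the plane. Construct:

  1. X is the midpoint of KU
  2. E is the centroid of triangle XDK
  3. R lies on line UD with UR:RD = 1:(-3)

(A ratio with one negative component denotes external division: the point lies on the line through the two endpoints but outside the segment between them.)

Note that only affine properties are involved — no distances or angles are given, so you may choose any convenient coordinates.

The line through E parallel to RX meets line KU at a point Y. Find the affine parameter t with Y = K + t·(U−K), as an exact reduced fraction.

Choose coordinates U = (0, 0), K = (1, 0), D = (0, 1).
1. X is the midpoint of KU ⇒ X = (1/2, 0)
2. E is the centroid of triangle XDK ⇒ E = (1/2, 1/3)
3. R lies on line UD with UR:RD = 1:(-3) ⇒ R = (0, -1/2)
through E parallel to RX: direction (1/2, 1/2); meets KU at Y = (1/6, 0)
Y = K + t·(U−K) with t = 5/6

t = 5/6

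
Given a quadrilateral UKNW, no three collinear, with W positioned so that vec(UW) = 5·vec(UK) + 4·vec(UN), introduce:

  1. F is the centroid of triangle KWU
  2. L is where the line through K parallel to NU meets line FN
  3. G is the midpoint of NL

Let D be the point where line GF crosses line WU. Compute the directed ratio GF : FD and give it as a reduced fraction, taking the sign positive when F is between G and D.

Set U = (0, 0), K = (1, 0), N = (0, 1), W = (5, 4); any affine frame gives the same invariant.
1. F is the centroid of triangle KWU ⇒ F = (2, 4/3)
2. L is where the line through K parallel to NU meets line FN ⇒ L = (1, 7/6)
3. G is the midpoint of NL ⇒ G = (1/2, 13/12)
line GF meets WU at D = (30/19, 24/19)
F = G + t·(D−G) with t = 57/41, so GF:FD = 57/41:-16/41

GF:FD = -57/16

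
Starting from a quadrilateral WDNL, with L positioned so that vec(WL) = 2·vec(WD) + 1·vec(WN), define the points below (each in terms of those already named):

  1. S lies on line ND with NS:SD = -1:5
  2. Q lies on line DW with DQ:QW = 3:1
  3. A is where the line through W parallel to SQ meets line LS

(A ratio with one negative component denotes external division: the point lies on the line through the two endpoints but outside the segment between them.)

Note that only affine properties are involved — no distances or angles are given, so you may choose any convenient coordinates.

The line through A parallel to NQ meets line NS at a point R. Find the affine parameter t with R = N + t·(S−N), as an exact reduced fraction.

t = 304/129

Work in coordinates with W = (0, 0), D = (1, 0), N = (0, 1), L = (2, 1).
1. S lies on line ND with NS:SD = -1:5 ⇒ S = (-1/4, 5/4)
2. Q lies on line DW with DQ:QW = 3:1 ⇒ Q = (1/4, 0)
3. A is where the line through W parallel to SQ meets line LS ⇒ A = (-22/43, 55/43)
through A parallel to NQ: direction (1/4, -1); meets NS at R = (-76/129, 205/129)
R = N + t·(S−N) with t = 304/129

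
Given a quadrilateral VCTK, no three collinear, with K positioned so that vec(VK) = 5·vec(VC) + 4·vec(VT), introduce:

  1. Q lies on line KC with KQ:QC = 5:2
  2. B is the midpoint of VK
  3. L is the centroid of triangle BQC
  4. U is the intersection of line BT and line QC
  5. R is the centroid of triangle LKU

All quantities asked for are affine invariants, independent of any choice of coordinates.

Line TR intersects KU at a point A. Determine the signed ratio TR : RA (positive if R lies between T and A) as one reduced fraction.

Set V = (0, 0), C = (1, 0), T = (0, 1), K = (5, 4); any affine frame gives the same invariant.
1. Q lies on line KC with KQ:QC = 5:2 ⇒ Q = (15/7, 8/7)
2. B is the midpoint of VK ⇒ B = (5/2, 2)
3. L is the centroid of triangle BQC ⇒ L = (79/42, 22/21)
4. U is the intersection of line BT and line QC ⇒ U = (10/3, 7/3)
5. R is the centroid of triangle LKU ⇒ R = (143/42, 155/63)
line TR meets KU at A = (858/245, 613/245)
R = T + t·(A−T) with t = 35/36, so TR:RA = 35/36:1/36

TR:RA = 35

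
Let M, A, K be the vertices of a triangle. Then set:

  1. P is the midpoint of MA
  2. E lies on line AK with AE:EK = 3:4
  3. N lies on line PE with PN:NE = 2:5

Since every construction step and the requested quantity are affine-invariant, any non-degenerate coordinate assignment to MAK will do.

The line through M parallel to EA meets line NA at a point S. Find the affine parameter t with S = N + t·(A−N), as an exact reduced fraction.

Assign M = (0, 0), A = (1, 0), K = (0, 1) — the answer is frame-independent, so this choice is without loss of generality.
1. P is the midpoint of MA ⇒ P = (1/2, 0)
2. E lies on line AK with AE:EK = 3:4 ⇒ E = (4/7, 3/7)
3. N lies on line PE with PN:NE = 2:5 ⇒ N = (51/98, 6/49)
through M parallel to EA: direction (3/7, -3/7); meets NA at S = (-12/35, 12/35)
S = N + t·(A−N) with t = -9/5

t = -9/5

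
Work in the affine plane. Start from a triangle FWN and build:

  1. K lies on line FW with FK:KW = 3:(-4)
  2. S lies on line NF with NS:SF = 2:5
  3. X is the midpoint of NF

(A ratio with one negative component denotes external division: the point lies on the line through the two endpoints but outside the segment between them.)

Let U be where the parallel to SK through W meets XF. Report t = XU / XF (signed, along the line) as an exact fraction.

t = 31/21

Work in coordinates with F = (0, 0), W = (1, 0), N = (0, 1).
1. K lies on line FW with FK:KW = 3:(-4) ⇒ K = (-3, 0)
2. S lies on line NF with NS:SF = 2:5 ⇒ S = (0, 5/7)
3. X is the midpoint of NF ⇒ X = (0, 1/2)
through W parallel to SK: direction (-3, -5/7); meets XF at U = (0, -5/21)
U = X + t·(F−X) with t = 31/21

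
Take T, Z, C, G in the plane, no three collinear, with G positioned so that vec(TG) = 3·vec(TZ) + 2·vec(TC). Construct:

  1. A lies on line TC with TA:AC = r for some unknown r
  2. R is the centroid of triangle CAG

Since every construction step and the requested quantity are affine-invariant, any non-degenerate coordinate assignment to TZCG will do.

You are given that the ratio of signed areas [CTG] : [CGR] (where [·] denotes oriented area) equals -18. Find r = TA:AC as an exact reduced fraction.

r = 5

Choose coordinates T = (0, 0), Z = (1, 0), C = (0, 1), G = (3, 2).
1. With TA:AC = r, write λ = r/(r+1) so A = T + λ·(C−T); A is affine-linear in λ
2. R is the centroid of triangle CAG ⇒ R is an affine combination of earlier points and hence also affine-linear in λ
Every point depending on A is an affine combination of A and λ-independent points, so each such coordinate is linear in λ; the λ² term in each signed area is a multiple of (C−T)×(C−T) = 0, so 2·[CTG] and 2·[CGR] are each linear in λ. Evaluating at λ=0 and λ=1:
  2·[CTG] = 3,   2·[CGR] = λ − 1
So [CTG]:[CGR] = (3) / (λ − 1). Setting this equal to -18:
  3 = -18·(λ − 1)  ⇒  λ = 5/6
Then r = λ/(1−λ) = (5/6)/(1/6) = 5. Check: with r = 5, A = (0, 5/6) and [CTG]:[CGR] = -18 as required.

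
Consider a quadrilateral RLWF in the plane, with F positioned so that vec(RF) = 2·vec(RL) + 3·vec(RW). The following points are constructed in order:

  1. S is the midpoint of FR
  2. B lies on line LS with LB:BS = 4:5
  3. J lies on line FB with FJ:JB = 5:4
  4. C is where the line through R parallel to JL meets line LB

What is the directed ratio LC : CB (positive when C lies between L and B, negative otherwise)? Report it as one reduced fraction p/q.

LC:CB = -23/19

Work in coordinates with R = (0, 0), L = (1, 0), W = (0, 1), F = (2, 3).
1. S is the midpoint of FR ⇒ S = (1, 3/2)
2. B lies on line LS with LB:BS = 4:5 ⇒ B = (1, 2/3)
3. J lies on line FB with FJ:JB = 5:4 ⇒ J = (13/9, 46/27)
4. C is where the line through R parallel to JL meets line LB ⇒ C = (1, 23/6)
C = L + t·(B−L) with t = 23/4, so LC:CB = t:(1−t) = 23/4:-19/4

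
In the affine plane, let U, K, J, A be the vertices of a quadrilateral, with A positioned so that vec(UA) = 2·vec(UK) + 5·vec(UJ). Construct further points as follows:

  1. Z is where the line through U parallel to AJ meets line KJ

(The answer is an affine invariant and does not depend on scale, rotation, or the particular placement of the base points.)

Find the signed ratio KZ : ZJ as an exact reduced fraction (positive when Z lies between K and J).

KZ:ZJ = 2

Set U = (0, 0), K = (1, 0), J = (0, 1), A = (2, 5); any affine frame gives the same invariant.
1. Z is where the line through U parallel to AJ meets line KJ ⇒ Z = (1/3, 2/3)
Z = K + t·(J−K) with t = 2/3, so KZ:ZJ = t:(1−t) = 2/3:1/3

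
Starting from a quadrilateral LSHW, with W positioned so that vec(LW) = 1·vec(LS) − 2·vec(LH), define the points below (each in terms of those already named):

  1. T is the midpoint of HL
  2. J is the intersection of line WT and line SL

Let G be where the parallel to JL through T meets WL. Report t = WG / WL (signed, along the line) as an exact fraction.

Assign L = (0, 0), S = (1, 0), H = (0, 1), W = (1, -2) — the answer is frame-independent, so this choice is without loss of generality.
1. T is the midpoint of HL ⇒ T = (0, 1/2)
2. J is the intersection of line WT and line SL ⇒ J = (1/5, 0)
through T parallel to JL: direction (-1/5, 0); meets WL at G = (-1/4, 1/2)
G = W + t·(L−W) with t = 5/4

t = 5/4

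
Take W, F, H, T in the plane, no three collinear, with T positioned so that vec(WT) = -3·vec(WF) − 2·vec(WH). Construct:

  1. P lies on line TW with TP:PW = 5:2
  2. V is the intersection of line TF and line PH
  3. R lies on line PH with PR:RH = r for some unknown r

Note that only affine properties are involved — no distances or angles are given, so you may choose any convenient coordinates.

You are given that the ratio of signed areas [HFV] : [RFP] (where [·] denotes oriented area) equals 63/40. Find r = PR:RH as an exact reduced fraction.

r = 5

Work in coordinates with W = (0, 0), F = (1, 0), H = (0, 1), T = (-3, -2).
1. P lies on line TW with TP:PW = 5:2 ⇒ P = (-6/7, -4/7)
2. V is the intersection of line TF and line PH ⇒ V = (-9/8, -17/16)
3. With PR:RH = r, write λ = r/(r+1) so R = P + λ·(H−P); R is affine-linear in λ
Every point depending on R is an affine combination of R and λ-independent points, so each such coordinate is linear in λ; the λ² term in each signed area is a multiple of (H−P)×(H−P) = 0, so 2·[HFV] and 2·[RFP] are each linear in λ. Evaluating at λ=0 and λ=1:
  2·[HFV] = -51/16,   2·[RFP] = -17/7·λ
So [HFV]:[RFP] = (-51/16) / (-17/7·λ). Setting this equal to 63/40:
  -51/16 = 63/40·(-17/7·λ)  ⇒  λ = 5/6
Then r = λ/(1−λ) = (5/6)/(1/6) = 5. Check: with r = 5, R = (-1/7, 31/42) and [HFV]:[RFP] = 63/40 as required.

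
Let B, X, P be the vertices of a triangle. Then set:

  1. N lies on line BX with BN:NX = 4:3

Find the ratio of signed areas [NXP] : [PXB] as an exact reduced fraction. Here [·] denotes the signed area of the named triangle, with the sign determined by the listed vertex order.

[NXP]:[PXB] = -3/7

Work in coordinates with B = (0, 0), X = (1, 0), P = (0, 1).
1. N lies on line BX with BN:NX = 4:3 ⇒ N = (4/7, 0)
2·[NXP] = 3/7, 2·[PXB] = -1
[NXP]:[PXB] = 3/7:-1 = -3/7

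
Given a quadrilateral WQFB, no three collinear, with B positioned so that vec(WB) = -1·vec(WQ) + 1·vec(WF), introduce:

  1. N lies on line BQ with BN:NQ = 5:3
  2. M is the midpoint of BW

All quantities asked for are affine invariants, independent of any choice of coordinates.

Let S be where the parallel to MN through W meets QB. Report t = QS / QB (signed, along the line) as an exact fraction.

t = -1/4

Choose coordinates W = (0, 0), Q = (1, 0), F = (0, 1), B = (-1, 1).
1. N lies on line BQ with BN:NQ = 5:3 ⇒ N = (1/4, 3/8)
2. M is the midpoint of BW ⇒ M = (-1/2, 1/2)
through W parallel to MN: direction (3/4, -1/8); meets QB at S = (3/2, -1/4)
S = Q + t·(B−Q) with t = -1/4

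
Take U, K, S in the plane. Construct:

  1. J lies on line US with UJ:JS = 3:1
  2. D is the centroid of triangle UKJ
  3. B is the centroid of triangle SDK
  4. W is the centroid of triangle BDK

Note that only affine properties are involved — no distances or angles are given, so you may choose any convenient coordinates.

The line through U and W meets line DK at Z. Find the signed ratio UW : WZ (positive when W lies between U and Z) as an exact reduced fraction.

UW:WZ = -32/5

Set U = (0, 0), K = (1, 0), S = (0, 1); any affine frame gives the same invariant.
1. J lies on line US with UJ:JS = 3:1 ⇒ J = (0, 3/4)
2. D is the centroid of triangle UKJ ⇒ D = (1/3, 1/4)
3. B is the centroid of triangle SDK ⇒ B = (4/9, 5/12)
4. W is the centroid of triangle BDK ⇒ W = (16/27, 2/9)
line UW meets DK at Z = (1/2, 3/16)
W = U + t·(Z−U) with t = 32/27, so UW:WZ = 32/27:-5/27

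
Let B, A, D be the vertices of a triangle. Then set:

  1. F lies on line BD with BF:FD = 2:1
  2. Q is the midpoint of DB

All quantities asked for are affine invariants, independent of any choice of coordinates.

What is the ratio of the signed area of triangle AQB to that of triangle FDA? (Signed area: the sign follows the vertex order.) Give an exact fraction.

[AQB]:[FDA] = -3/2

Assign B = (0, 0), A = (1, 0), D = (0, 1) — the answer is frame-independent, so this choice is without loss of generality.
1. F lies on line BD with BF:FD = 2:1 ⇒ F = (0, 2/3)
2. Q is the midpoint of DB ⇒ Q = (0, 1/2)
2·[AQB] = 1/2, 2·[FDA] = -1/3
[AQB]:[FDA] = 1/2:-1/3 = -3/2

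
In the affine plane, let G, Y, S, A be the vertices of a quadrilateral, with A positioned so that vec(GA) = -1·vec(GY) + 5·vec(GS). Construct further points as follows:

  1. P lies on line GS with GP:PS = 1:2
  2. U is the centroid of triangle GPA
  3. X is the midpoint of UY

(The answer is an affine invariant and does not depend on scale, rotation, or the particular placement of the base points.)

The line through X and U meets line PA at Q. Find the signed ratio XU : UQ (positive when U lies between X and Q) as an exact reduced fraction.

XU:UQ = -20

Work in coordinates with G = (0, 0), Y = (1, 0), S = (0, 1), A = (-1, 5).
1. P lies on line GS with GP:PS = 1:2 ⇒ P = (0, 1/3)
2. U is the centroid of triangle GPA ⇒ U = (-1/3, 16/9)
3. X is the midpoint of UY ⇒ X = (1/3, 8/9)
line XU meets PA at Q = (-3/10, 26/15)
U = X + t·(Q−X) with t = 20/19, so XU:UQ = 20/19:-1/19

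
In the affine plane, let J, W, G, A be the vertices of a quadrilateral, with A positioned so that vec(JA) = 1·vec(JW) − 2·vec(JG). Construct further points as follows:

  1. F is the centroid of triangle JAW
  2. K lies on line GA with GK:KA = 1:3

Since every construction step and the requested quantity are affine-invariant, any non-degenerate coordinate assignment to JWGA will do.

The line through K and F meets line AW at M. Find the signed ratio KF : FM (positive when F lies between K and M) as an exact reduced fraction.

Choose coordinates J = (0, 0), W = (1, 0), G = (0, 1), A = (1, -2).
1. F is the centroid of triangle JAW ⇒ F = (2/3, -2/3)
2. K lies on line GA with GK:KA = 1:3 ⇒ K = (1/4, 1/4)
line KF meets AW at M = (1, -7/5)
F = K + t·(M−K) with t = 5/9, so KF:FM = 5/9:4/9

KF:FM = 5/4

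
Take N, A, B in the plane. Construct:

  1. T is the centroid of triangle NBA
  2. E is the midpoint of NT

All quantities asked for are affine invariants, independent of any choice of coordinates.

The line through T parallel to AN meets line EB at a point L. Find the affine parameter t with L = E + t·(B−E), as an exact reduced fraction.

t = 1/5

Choose coordinates N = (0, 0), A = (1, 0), B = (0, 1).
1. T is the centroid of triangle NBA ⇒ T = (1/3, 1/3)
2. E is the midpoint of NT ⇒ E = (1/6, 1/6)
through T parallel to AN: direction (-1, 0); meets EB at L = (2/15, 1/3)
L = E + t·(B−E) with t = 1/5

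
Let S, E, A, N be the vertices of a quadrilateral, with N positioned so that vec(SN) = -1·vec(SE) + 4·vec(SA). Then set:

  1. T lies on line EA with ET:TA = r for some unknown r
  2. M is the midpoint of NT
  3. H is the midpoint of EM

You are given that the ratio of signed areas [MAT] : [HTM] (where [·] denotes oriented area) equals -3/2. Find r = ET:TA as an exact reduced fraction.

Set S = (0, 0), E = (1, 0), A = (0, 1), N = (-1, 4); any affine frame gives the same invariant.
1. With ET:TA = r, write λ = r/(r+1) so T = E + λ·(A−E); T is affine-linear in λ
2. M is the midpoint of NT ⇒ M is an affine combination of earlier points and hence also affine-linear in λ
3. H is the midpoint of EM ⇒ H is an affine combination of earlier points and hence also affine-linear in λ
Every point depending on T is an affine combination of T and λ-independent points, so each such coordinate is linear in λ; the λ² term in each signed area is a multiple of (A−E)×(A−E) = 0, so 2·[MAT] and 2·[HTM] are each linear in λ. Evaluating at λ=0 and λ=1:
  2·[MAT] = −λ + 1,   2·[HTM] = -1/2·λ
So [MAT]:[HTM] = (−λ + 1) / (-1/2·λ). Setting this equal to -3/2:
  −λ + 1 = -3/2·(-1/2·λ)  ⇒  λ = 4/7
Then r = λ/(1−λ) = (4/7)/(3/7) = 4/3. Check: with r = 4/3, T = (3/7, 4/7) and [MAT]:[HTM] = -3/2 as required.

r = 4/3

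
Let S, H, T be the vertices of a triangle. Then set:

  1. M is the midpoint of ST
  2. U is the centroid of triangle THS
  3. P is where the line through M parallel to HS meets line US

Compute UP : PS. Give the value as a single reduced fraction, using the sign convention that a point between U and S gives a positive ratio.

Work in coordinates with S = (0, 0), H = (1, 0), T = (0, 1).
1. M is the midpoint of ST ⇒ M = (0, 1/2)
2. U is the centroid of triangle THS ⇒ U = (1/3, 1/3)
3. P is where the line through M parallel to HS meets line US ⇒ P = (1/2, 1/2)
P = U + t·(S−U) with t = -1/2, so UP:PS = t:(1−t) = -1/2:3/2

UP:PS = -1/3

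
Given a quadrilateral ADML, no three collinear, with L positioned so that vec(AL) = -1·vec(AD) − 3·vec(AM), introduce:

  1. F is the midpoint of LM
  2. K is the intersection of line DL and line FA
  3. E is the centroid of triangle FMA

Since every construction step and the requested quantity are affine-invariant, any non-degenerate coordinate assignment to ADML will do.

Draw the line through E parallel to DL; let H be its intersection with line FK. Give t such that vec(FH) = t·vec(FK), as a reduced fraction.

Set A = (0, 0), D = (1, 0), M = (0, 1), L = (-1, -3); any affine frame gives the same invariant.
1. F is the midpoint of LM ⇒ F = (-1/2, -1)
2. K is the intersection of line DL and line FA ⇒ K = (-3, -6)
3. E is the centroid of triangle FMA ⇒ E = (-1/6, 0)
through E parallel to DL: direction (-2, -3); meets FK at H = (1/2, 1)
H = F + t·(K−F) with t = -2/5

t = -2/5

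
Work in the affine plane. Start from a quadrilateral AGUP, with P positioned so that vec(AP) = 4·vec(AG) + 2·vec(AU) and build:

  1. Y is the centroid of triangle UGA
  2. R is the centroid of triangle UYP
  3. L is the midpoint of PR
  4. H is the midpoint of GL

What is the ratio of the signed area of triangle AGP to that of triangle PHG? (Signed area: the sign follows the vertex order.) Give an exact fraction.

[AGP]:[PHG] = 36/11

Assign A = (0, 0), G = (1, 0), U = (0, 1), P = (4, 2) — the answer is frame-independent, so this choice is without loss of generality.
1. Y is the centroid of triangle UGA ⇒ Y = (1/3, 1/3)
2. R is the centroid of triangle UYP ⇒ R = (13/9, 10/9)
3. L is the midpoint of PR ⇒ L = (49/18, 14/9)
4. H is the midpoint of GL ⇒ H = (67/36, 7/9)
2·[AGP] = 2, 2·[PHG] = 11/18
[AGP]:[PHG] = 2:11/18 = 36/11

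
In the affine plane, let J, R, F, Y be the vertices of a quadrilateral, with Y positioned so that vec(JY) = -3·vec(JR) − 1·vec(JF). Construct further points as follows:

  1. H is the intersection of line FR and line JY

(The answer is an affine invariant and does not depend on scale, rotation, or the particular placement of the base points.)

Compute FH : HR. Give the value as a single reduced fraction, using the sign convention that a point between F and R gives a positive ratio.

Choose coordinates J = (0, 0), R = (1, 0), F = (0, 1), Y = (-3, -1).
1. H is the intersection of line FR and line JY ⇒ H = (3/4, 1/4)
H = F + t·(R−F) with t = 3/4, so FH:HR = t:(1−t) = 3/4:1/4

FH:HR = 3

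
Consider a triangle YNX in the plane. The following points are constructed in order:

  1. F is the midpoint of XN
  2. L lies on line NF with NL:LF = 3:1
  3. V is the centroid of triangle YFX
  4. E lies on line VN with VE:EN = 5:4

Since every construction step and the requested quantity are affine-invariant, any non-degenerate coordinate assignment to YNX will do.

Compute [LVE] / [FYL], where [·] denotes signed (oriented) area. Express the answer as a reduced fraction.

Work in coordinates with Y = (0, 0), N = (1, 0), X = (0, 1).
1. F is the midpoint of XN ⇒ F = (1/2, 1/2)
2. L lies on line NF with NL:LF = 3:1 ⇒ L = (5/8, 3/8)
3. V is the centroid of triangle YFX ⇒ V = (1/6, 1/2)
4. E lies on line VN with VE:EN = 5:4 ⇒ E = (17/27, 2/9)
2·[LVE] = 5/72, 2·[FYL] = 1/8
[LVE]:[FYL] = 5/72:1/8 = 5/9

[LVE]:[FYL] = 5/9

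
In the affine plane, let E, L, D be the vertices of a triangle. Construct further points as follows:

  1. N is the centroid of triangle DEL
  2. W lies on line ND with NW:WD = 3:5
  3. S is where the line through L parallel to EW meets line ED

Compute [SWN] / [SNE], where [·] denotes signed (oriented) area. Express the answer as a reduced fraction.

[SWN]:[SNE] = -57/112

Work in coordinates with E = (0, 0), L = (1, 0), D = (0, 1).
1. N is the centroid of triangle DEL ⇒ N = (1/3, 1/3)
2. W lies on line ND with NW:WD = 3:5 ⇒ W = (5/24, 7/12)
3. S is where the line through L parallel to EW meets line ED ⇒ S = (0, -14/5)
2·[SWN] = -19/40, 2·[SNE] = 14/15
[SWN]:[SNE] = -19/40:14/15 = -57/112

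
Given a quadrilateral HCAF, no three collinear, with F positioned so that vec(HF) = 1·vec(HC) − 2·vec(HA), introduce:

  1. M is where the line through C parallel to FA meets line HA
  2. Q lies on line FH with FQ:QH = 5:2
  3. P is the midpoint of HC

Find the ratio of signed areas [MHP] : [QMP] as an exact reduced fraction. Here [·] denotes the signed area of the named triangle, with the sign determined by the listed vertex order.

Choose coordinates H = (0, 0), C = (1, 0), A = (0, 1), F = (1, -2).
1. M is where the line through C parallel to FA meets line HA ⇒ M = (0, 3)
2. Q lies on line FH with FQ:QH = 5:2 ⇒ Q = (2/7, -4/7)
3. P is the midpoint of HC ⇒ P = (1/2, 0)
2·[MHP] = 3/2, 2·[QMP] = -13/14
[MHP]:[QMP] = 3/2:-13/14 = -21/13

[MHP]:[QMP] = -21/13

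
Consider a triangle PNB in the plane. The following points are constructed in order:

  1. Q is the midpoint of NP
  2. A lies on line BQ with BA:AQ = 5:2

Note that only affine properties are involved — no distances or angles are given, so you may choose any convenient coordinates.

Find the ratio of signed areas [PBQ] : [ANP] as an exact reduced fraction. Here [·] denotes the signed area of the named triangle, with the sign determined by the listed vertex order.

Choose coordinates P = (0, 0), N = (1, 0), B = (0, 1).
1. Q is the midpoint of NP ⇒ Q = (1/2, 0)
2. A lies on line BQ with BA:AQ = 5:2 ⇒ A = (5/14, 2/7)
2·[PBQ] = -1/2, 2·[ANP] = -2/7
[PBQ]:[ANP] = -1/2:-2/7 = 7/4

[PBQ]:[ANP] = 7/4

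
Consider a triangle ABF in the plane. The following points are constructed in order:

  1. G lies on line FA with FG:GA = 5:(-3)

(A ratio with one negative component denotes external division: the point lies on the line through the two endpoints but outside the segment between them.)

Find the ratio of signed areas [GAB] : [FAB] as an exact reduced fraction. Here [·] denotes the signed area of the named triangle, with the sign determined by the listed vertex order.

[GAB]:[FAB] = -3/2

Work in coordinates with A = (0, 0), B = (1, 0), F = (0, 1).
1. G lies on line FA with FG:GA = 5:(-3) ⇒ G = (0, -3/2)
2·[GAB] = -3/2, 2·[FAB] = 1
[GAB]:[FAB] = -3/2:1 = -3/2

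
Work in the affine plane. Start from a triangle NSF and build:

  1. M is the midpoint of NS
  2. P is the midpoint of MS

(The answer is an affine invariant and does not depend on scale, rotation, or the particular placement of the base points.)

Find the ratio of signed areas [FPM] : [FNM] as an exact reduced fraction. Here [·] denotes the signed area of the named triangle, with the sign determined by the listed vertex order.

[FPM]:[FNM] = -1/2

Set N = (0, 0), S = (1, 0), F = (0, 1); any affine frame gives the same invariant.
1. M is the midpoint of NS ⇒ M = (1/2, 0)
2. P is the midpoint of MS ⇒ P = (3/4, 0)
2·[FPM] = -1/4, 2·[FNM] = 1/2
[FPM]:[FNM] = -1/4:1/2 = -1/2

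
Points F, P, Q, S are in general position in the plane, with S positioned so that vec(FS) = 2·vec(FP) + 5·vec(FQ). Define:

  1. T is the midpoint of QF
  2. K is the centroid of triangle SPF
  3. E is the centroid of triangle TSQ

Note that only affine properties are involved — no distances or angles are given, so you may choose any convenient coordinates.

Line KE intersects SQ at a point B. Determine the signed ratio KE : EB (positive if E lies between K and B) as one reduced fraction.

KE:EB = 7

Set F = (0, 0), P = (1, 0), Q = (0, 1), S = (2, 5); any affine frame gives the same invariant.
1. T is the midpoint of QF ⇒ T = (0, 1/2)
2. K is the centroid of triangle SPF ⇒ K = (1, 5/3)
3. E is the centroid of triangle TSQ ⇒ E = (2/3, 13/6)
line KE meets SQ at B = (13/21, 47/21)
E = K + t·(B−K) with t = 7/8, so KE:EB = 7/8:1/8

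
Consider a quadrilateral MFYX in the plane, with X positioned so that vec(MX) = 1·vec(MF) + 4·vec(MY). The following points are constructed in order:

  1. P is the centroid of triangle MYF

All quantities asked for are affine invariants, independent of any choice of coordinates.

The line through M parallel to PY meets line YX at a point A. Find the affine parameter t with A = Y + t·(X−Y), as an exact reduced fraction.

t = -1/5

Set M = (0, 0), F = (1, 0), Y = (0, 1), X = (1, 4); any affine frame gives the same invariant.
1. P is the centroid of triangle MYF ⇒ P = (1/3, 1/3)
through M parallel to PY: direction (-1/3, 2/3); meets YX at A = (-1/5, 2/5)
A = Y + t·(X−Y) with t = -1/5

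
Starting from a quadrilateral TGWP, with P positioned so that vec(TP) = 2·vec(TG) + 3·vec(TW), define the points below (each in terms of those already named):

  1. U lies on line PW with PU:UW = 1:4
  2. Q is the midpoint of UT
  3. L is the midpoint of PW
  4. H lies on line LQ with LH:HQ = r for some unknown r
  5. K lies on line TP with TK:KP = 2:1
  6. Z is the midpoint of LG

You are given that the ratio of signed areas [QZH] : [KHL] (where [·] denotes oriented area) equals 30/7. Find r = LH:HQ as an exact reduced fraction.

Work in coordinates with T = (0, 0), G = (1, 0), W = (0, 1), P = (2, 3).
1. U lies on line PW with PU:UW = 1:4 ⇒ U = (8/5, 13/5)
2. Q is the midpoint of UT ⇒ Q = (4/5, 13/10)
3. L is the midpoint of PW ⇒ L = (1, 2)
4. With LH:HQ = r, write λ = r/(r+1) so H = L + λ·(Q−L); H is affine-linear in λ
5. K lies on line TP with TK:KP = 2:1 ⇒ K = (4/3, 2)
6. Z is the midpoint of LG ⇒ Z = (1, 1)
Every point depending on H is an affine combination of H and λ-independent points, so each such coordinate is linear in λ; the λ² term in each signed area is a multiple of (Q−L)×(Q−L) = 0, so 2·[QZH] and 2·[KHL] are each linear in λ. Evaluating at λ=0 and λ=1:
  2·[QZH] = -1/5·λ + 1/5,   2·[KHL] = -7/30·λ
So [QZH]:[KHL] = (-1/5·λ + 1/5) / (-7/30·λ). Setting this equal to 30/7:
  -1/5·λ + 1/5 = 30/7·(-7/30·λ)  ⇒  λ = -1/4
Then r = λ/(1−λ) = (-1/4)/(5/4) = -1/5. Check: with r = -1/5, H = (21/20, 87/40) and [QZH]:[KHL] = 30/7 as required.

r = -1/5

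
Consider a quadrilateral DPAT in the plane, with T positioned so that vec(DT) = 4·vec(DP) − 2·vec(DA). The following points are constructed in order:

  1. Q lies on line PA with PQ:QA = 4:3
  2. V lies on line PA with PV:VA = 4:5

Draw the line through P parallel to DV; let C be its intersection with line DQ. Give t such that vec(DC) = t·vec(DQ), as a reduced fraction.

Choose coordinates D = (0, 0), P = (1, 0), A = (0, 1), T = (4, -2).
1. Q lies on line PA with PQ:QA = 4:3 ⇒ Q = (3/7, 4/7)
2. V lies on line PA with PV:VA = 4:5 ⇒ V = (5/9, 4/9)
through P parallel to DV: direction (5/9, 4/9); meets DQ at C = (-3/2, -2)
C = D + t·(Q−D) with t = -7/2

t = -7/2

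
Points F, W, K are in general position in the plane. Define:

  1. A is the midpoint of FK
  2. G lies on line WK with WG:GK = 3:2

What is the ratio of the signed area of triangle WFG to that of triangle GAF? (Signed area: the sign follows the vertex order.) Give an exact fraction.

Work in coordinates with F = (0, 0), W = (1, 0), K = (0, 1).
1. A is the midpoint of FK ⇒ A = (0, 1/2)
2. G lies on line WK with WG:GK = 3:2 ⇒ G = (2/5, 3/5)
2·[WFG] = -3/5, 2·[GAF] = 1/5
[WFG]:[GAF] = -3/5:1/5 = -3

[WFG]:[GAF] = -3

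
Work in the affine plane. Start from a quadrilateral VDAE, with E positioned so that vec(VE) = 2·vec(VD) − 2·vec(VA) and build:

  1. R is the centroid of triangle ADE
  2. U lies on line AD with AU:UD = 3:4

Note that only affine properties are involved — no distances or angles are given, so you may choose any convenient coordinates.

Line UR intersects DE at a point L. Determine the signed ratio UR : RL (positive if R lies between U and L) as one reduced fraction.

Work in coordinates with V = (0, 0), D = (1, 0), A = (0, 1), E = (2, -2).
1. R is the centroid of triangle ADE ⇒ R = (1, -1/3)
2. U lies on line AD with AU:UD = 3:4 ⇒ U = (3/7, 4/7)
line UR meets DE at L = (9/5, -8/5)
R = U + t·(L−U) with t = 5/12, so UR:RL = 5/12:7/12

UR:RL = 5/7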